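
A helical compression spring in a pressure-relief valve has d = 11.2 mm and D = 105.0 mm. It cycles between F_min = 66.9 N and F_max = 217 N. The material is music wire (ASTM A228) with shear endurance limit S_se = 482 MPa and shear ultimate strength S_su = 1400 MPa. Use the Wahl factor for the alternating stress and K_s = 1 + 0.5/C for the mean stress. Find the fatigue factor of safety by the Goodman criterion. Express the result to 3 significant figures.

C = D/d = 105.0/11.2 = 9.3750; K_W = (4C−1)/(4C−4)+0.615/C = 1.1552; K_s = 1+0.5/C = 1.0533
F_a = (F_max−F_min)/2 = 75.05 N; F_m = (F_max+F_min)/2 = 141.95 N
τ_a = K_W·8F_aD/(πd³) = 1.1552 × 14.283 = 16.499 MPa
τ_m = K_s·8F_mD/(πd³) = 1.0533 × 27.015 = 28.456 MPa
Goodman: 1/n_f = τ_a/S_se + τ_m/S_su = 16.499/482 + 28.456/1400 = 0.03423 + 0.02033 = 0.054557
n_f = 1/0.054557 = 18.33

18.3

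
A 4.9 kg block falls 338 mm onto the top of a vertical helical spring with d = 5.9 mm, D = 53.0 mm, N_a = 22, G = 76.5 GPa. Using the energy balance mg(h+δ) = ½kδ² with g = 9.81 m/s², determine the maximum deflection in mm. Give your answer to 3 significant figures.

k = Gd⁴/(8D³N_a) = (76.5×10³)(5.9⁴)/(8·53.0³·22) = 3.5378 N/mm
W = mg = 4.9 × 9.81 = 48.069 N
½kδ² − Wδ − Wh = 0 → δ = (W + √(W² + 2kWh))/k
δ = (48.069 + √(2310.6 + 114958))/3.5378 = (48.069 + 342.45)/3.5378 = 110.38 mm

110 mm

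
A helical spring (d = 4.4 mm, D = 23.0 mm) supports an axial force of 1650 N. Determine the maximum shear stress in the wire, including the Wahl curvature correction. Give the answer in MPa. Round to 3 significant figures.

Spring index C = D/d = 23.0/4.4 = 5.2273
K_W = (4C−1)/(4C−4) + 0.615/C = 19.909/16.909 + 0.1177 = 1.2951
τ₀ = 8FD/(πd³) = 8·1650·23.0/(π·4.4³) = 303600/267.61 = 1134.5 MPa
τ_max = K·τ₀ = 1.2951 × 1134.5 = 1469.2 MPa

1470 MPa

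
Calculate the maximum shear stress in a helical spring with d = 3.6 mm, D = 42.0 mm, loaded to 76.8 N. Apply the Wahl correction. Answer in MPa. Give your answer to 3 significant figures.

Spring index C = D/d = 42.0/3.6 = 11.6667
K_W = (4C−1)/(4C−4) + 0.615/C = 45.667/42.667 + 0.0527 = 1.1230
τ₀ = 8FD/(πd³) = 8·76.8·42.0/(π·3.6³) = 25804.8/146.57 = 176.05 MPa
τ_max = K·τ₀ = 1.1230 × 176.05 = 197.71 MPa

198 MPa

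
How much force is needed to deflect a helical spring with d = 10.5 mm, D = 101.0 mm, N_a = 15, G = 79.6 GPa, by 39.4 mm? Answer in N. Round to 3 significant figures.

308 N

k = Gd⁴/(8D³N_a) = (79.6×10³)(10.5⁴)/(8·101.0³·15) = 7.8257 N/mm
F = k·δ = 7.8257 × 39.4 = 308.33 N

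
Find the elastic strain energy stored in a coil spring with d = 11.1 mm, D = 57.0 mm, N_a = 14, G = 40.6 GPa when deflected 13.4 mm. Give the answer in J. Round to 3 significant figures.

2.67 J

k = Gd⁴/(8D³N_a) = (40.6×10³)(11.1⁴)/(8·57.0³·14) = 29.715 N/mm
U = ½kδ² = 0.5 × 29.715 × 13.4² = 2667.8 N·mm = 2.6678 J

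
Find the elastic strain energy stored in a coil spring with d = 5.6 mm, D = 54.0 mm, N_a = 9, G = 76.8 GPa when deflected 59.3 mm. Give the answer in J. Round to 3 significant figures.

11.7 J

k = Gd⁴/(8D³N_a) = (76.8×10³)(5.6⁴)/(8·54.0³·9) = 6.6619 N/mm
U = ½kδ² = 0.5 × 6.6619 × 59.3² = 11713 N·mm = 11.713 J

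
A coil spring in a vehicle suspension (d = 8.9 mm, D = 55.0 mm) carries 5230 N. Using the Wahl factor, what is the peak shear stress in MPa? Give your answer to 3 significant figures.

1290 MPa

Spring index C = D/d = 55.0/8.9 = 6.1798
K_W = (4C−1)/(4C−4) + 0.615/C = 23.719/20.719 + 0.0995 = 1.2443
τ₀ = 8FD/(πd³) = 8·5230·55.0/(π·8.9³) = 2.3012e+06/2214.7 = 1039 MPa
τ_max = K·τ₀ = 1.2443 × 1039 = 1292.9 MPa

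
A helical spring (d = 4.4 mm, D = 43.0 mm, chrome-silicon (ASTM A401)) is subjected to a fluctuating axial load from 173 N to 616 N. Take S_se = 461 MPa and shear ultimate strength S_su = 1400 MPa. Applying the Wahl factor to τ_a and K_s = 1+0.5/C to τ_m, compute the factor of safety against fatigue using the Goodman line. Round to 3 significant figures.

0.917

C = D/d = 43.0/4.4 = 9.7727; K_W = (4C−1)/(4C−4)+0.615/C = 1.1484; K_s = 1+0.5/C = 1.0512
F_a = (F_max−F_min)/2 = 221.5 N; F_m = (F_max+F_min)/2 = 394.5 N
τ_a = K_W·8F_aD/(πd³) = 1.1484 × 284.72 = 326.98 MPa
τ_m = K_s·8F_mD/(πd³) = 1.0512 × 507.1 = 533.05 MPa
Goodman: 1/n_f = τ_a/S_se + τ_m/S_su = 326.98/461 + 533.05/1400 = 0.70929 + 0.38075 = 1.09
n_f = 1/1.09 = 0.9174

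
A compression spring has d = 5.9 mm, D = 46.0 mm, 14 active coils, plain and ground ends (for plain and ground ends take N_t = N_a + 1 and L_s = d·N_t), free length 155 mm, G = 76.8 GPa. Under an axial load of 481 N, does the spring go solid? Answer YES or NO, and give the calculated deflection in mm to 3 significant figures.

k = Gd⁴/(8D³N_a) = (76.8×10³)(5.9⁴)/(8·46.0³·14) = 8.5365 N/mm
N_t = 15; L_s = 5.9·15 = 88.5 mm; δ_solid = L₀ − L_s = 155 − 88.5 = 66.5 mm
δ = F/k = 481/8.5365 = 56.347 mm
δ < δ_solid → spring does not go solid

NO, δ = 56.3 mm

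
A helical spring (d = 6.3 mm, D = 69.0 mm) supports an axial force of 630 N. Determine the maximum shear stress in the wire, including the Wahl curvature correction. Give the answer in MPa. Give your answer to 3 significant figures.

Spring index C = D/d = 69.0/6.3 = 10.9524
K_W = (4C−1)/(4C−4) + 0.615/C = 42.810/39.810 + 0.0562 = 1.1315
τ₀ = 8FD/(πd³) = 8·630·69.0/(π·6.3³) = 347760/785.55 = 442.7 MPa
τ_max = K·τ₀ = 1.1315 × 442.7 = 500.92 MPa

501 MPa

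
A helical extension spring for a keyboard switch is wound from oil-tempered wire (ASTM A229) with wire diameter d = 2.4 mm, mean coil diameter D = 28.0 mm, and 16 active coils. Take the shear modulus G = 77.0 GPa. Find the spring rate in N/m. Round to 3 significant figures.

909 N/m

k = Gd⁴/(8D³N_a) = (77.0×10³ × 2.4⁴) / (8 × 28.0³ × 16)
  = 2.55468e+06 / 2.80986e+06 = 0.90918 N/mm = 909.18 N/m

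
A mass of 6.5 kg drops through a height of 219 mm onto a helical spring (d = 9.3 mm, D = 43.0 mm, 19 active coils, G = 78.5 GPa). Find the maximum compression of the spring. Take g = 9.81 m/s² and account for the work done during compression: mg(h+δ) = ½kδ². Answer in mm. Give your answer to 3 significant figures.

k = Gd⁴/(8D³N_a) = (78.5×10³)(9.3⁴)/(8·43.0³·19) = 48.591 N/mm
W = mg = 6.5 × 9.81 = 63.765 N
½kδ² − Wδ − Wh = 0 → δ = (W + √(W² + 2kWh))/k
δ = (63.765 + √(4066 + 1.35709e+06))/48.591 = (63.765 + 1166.7)/48.591 = 25.323 mm

25.3 mm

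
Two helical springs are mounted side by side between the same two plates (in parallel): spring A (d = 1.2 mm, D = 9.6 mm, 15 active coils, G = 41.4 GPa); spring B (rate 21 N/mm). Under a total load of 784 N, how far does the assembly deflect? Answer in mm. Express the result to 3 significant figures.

35.9 mm

k_A = Gd⁴/(8D³N_a) = (41.4×10³)(1.2⁴)/(8·9.6³·15) = 0.80859 N/mm
Parallel: k_eq = 0.80859 + 21 = 21.809 N/mm
δ = F/k_eq = 784/21.809 = 35.949 mm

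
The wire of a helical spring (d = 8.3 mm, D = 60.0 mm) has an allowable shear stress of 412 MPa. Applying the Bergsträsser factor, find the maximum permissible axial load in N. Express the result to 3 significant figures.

C = D/d = 60.0/8.3 = 7.2289
K_B = (4C+2)/(4C−3) = 30.916/25.916 = 1.1929
τ_max = K·8FD/(πd³) → F_max = τ_allow·πd³/(8DK)
F_max = 412·π·8.3³/(8·60.0·1.1929) = 7.4008e+05/572.61 = 1292.5 N

1290 N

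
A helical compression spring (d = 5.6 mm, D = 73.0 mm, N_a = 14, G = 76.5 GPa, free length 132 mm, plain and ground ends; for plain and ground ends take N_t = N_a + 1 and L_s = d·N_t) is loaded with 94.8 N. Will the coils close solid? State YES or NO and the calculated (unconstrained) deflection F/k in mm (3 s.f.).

YES, δ = 54.9 mm

k = Gd⁴/(8D³N_a) = (76.5×10³)(5.6⁴)/(8·73.0³·14) = 1.7267 N/mm
N_t = 15; L_s = 5.6·15 = 84 mm; δ_solid = L₀ − L_s = 132 − 84 = 48 mm
δ = F/k = 94.8/1.7267 = 54.901 mm
δ ≥ δ_solid → spring goes solid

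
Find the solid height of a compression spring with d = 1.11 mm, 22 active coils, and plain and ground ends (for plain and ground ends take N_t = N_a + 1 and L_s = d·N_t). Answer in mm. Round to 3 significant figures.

25.5 mm

plain and ground ends: N_t = N_a + 1 = 22 + 1 = 23
L_s = d·N_t = 1.11 × 23 = 25.53 mm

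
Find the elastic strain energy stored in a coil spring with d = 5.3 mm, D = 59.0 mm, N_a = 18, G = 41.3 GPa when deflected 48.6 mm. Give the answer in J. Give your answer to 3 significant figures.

k = Gd⁴/(8D³N_a) = (41.3×10³)(5.3⁴)/(8·59.0³·18) = 1.1019 N/mm
U = ½kδ² = 0.5 × 1.1019 × 48.6² = 1301.3 N·mm = 1.3013 J

1.30 J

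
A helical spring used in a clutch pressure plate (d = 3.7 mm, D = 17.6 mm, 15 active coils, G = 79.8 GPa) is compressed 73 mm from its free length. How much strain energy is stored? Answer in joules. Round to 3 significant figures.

k = Gd⁴/(8D³N_a) = (79.8×10³)(3.7⁴)/(8·17.6³·15) = 22.861 N/mm
U = ½kδ² = 0.5 × 22.861 × 73² = 60912 N·mm = 60.912 J

60.9 J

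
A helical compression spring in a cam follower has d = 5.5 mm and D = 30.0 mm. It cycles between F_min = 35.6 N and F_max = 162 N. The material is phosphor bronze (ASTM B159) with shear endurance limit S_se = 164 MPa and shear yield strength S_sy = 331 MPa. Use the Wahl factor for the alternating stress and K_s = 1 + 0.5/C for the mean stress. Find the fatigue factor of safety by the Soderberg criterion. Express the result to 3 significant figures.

C = D/d = 30.0/5.5 = 5.4545; K_W = (4C−1)/(4C−4)+0.615/C = 1.2811; K_s = 1+0.5/C = 1.0917
F_a = (F_max−F_min)/2 = 63.2 N; F_m = (F_max+F_min)/2 = 98.8 N
τ_a = K_W·8F_aD/(πd³) = 1.2811 × 29.02 = 37.177 MPa
τ_m = K_s·8F_mD/(πd³) = 1.0917 × 45.366 = 49.525 MPa
Soderberg: 1/n_f = τ_a/S_se + τ_m/S_sy = 37.177/164 + 49.525/331 = 0.22669 + 0.14962 = 0.37631
n_f = 1/0.37631 = 2.657

2.66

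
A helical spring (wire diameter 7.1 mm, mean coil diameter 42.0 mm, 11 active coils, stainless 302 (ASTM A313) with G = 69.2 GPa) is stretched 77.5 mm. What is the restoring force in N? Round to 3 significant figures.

2090 N

k = Gd⁴/(8D³N_a) = (69.2×10³)(7.1⁴)/(8·42.0³·11) = 26.972 N/mm
F = k·δ = 26.972 × 77.5 = 2090.3 N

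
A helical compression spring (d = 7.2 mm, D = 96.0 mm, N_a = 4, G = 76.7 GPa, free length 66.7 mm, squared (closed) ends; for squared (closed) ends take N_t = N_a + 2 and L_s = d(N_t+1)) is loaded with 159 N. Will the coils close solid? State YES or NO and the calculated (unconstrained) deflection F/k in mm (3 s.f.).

YES, δ = 21.8 mm

k = Gd⁴/(8D³N_a) = (76.7×10³)(7.2⁴)/(8·96.0³·4) = 7.2805 N/mm
N_t = 6; L_s = 7.2·7 = 50.4 mm; δ_solid = L₀ − L_s = 66.7 − 50.4 = 16.3 mm
δ = F/k = 159/7.2805 = 21.839 mm
δ ≥ δ_solid → spring goes solid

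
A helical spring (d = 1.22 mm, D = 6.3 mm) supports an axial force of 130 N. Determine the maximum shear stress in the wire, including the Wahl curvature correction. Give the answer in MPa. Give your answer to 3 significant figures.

1490 MPa

Spring index C = D/d = 6.3/1.22 = 5.1639
K_W = (4C−1)/(4C−4) + 0.615/C = 19.656/16.656 + 0.1191 = 1.2992
τ₀ = 8FD/(πd³) = 8·130·6.3/(π·1.22³) = 6552/5.7047 = 1148.5 MPa
τ_max = K·τ₀ = 1.2992 × 1148.5 = 1492.2 MPa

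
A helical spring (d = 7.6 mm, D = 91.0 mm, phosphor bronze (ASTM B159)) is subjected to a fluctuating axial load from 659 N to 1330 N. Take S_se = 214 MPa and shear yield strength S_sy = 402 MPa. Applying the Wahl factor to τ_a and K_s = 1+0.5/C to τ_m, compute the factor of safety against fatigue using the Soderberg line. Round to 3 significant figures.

0.437

C = D/d = 91.0/7.6 = 11.9737; K_W = (4C−1)/(4C−4)+0.615/C = 1.1197; K_s = 1+0.5/C = 1.0418
F_a = (F_max−F_min)/2 = 335.5 N; F_m = (F_max+F_min)/2 = 994.5 N
τ_a = K_W·8F_aD/(πd³) = 1.1197 × 177.11 = 198.31 MPa
τ_m = K_s·8F_mD/(πd³) = 1.0418 × 524.98 = 546.91 MPa
Soderberg: 1/n_f = τ_a/S_se + τ_m/S_sy = 198.31/214 + 546.91/402 = 0.92667 + 1.36046 = 2.2871
n_f = 1/2.2871 = 0.4372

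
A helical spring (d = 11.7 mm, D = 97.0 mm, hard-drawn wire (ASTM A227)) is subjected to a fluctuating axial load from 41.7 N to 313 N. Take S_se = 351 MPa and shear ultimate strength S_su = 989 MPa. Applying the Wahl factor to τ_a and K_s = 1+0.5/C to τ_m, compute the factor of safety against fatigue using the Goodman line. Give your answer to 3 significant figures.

C = D/d = 97.0/11.7 = 8.2906; K_W = (4C−1)/(4C−4)+0.615/C = 1.1771; K_s = 1+0.5/C = 1.0603
F_a = (F_max−F_min)/2 = 135.65 N; F_m = (F_max+F_min)/2 = 177.35 N
τ_a = K_W·8F_aD/(πd³) = 1.1771 × 20.921 = 24.625 MPa
τ_m = K_s·8F_mD/(πd³) = 1.0603 × 27.352 = 29.001 MPa
Goodman: 1/n_f = τ_a/S_se + τ_m/S_su = 24.625/351 + 29.001/989 = 0.07016 + 0.02932 = 0.09948
n_f = 1/0.09948 = 10.05

10.1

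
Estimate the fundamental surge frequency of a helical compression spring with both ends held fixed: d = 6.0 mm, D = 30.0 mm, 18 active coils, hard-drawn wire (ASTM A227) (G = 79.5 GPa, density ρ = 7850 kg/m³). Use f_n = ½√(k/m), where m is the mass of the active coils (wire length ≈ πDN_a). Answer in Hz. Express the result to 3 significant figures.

133 Hz

k = Gd⁴/(8D³N_a) = (79.5×10³)(6.0⁴)/(8·30.0³·18) = 26.5 N/mm = 26500 N/m
Wire length L = πDN_a = π·30.0·18 = 1696.5 mm
m = ρ·(πd²/4)·L = 7850 × 28.274×10⁻⁶ m² × 1.6965 m = 0.37654 kg
f_n = ½√(k/m) = 0.5·√(26500/0.37654) = 0.5·√(70379) = 132.64 Hz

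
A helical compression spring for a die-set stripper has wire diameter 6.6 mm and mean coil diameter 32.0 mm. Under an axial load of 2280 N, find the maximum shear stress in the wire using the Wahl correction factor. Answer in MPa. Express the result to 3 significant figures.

Spring index C = D/d = 32.0/6.6 = 4.8485
K_W = (4C−1)/(4C−4) + 0.615/C = 18.394/15.394 + 0.1268 = 1.3217
τ₀ = 8FD/(πd³) = 8·2280·32.0/(π·6.6³) = 583680/903.2 = 646.24 MPa
τ_max = K·τ₀ = 1.3217 × 646.24 = 854.15 MPa

854 MPa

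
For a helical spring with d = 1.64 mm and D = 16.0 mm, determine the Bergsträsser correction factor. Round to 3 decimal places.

C = D/d = 16.0/1.64 = 9.7561
K_B = (4C+2)/(4C−3) = 41.024/36.024 = 1.1388

1.139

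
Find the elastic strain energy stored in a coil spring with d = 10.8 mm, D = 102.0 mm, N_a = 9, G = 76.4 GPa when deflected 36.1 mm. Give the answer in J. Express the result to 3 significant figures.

8.86 J

k = Gd⁴/(8D³N_a) = (76.4×10³)(10.8⁴)/(8·102.0³·9) = 13.604 N/mm
U = ½kδ² = 0.5 × 13.604 × 36.1² = 8864.2 N·mm = 8.8642 J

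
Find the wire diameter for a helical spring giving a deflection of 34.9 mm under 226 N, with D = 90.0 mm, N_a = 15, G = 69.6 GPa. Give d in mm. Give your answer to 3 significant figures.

9.50 mm

Required rate k = F/δ = 226/34.9 = 6.4756 N/mm
d = (8D³N_a·k / G)^(1/4) = (8·90.0³·15·6.4756 / (69.6×10³))^0.25
  = (8139.2)^0.25 = 9.4983 mm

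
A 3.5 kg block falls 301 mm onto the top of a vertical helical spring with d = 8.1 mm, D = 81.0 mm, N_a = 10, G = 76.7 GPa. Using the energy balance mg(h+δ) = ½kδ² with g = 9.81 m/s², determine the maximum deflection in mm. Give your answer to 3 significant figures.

56.2 mm

k = Gd⁴/(8D³N_a) = (76.7×10³)(8.1⁴)/(8·81.0³·10) = 7.7659 N/mm
W = mg = 3.5 × 9.81 = 34.335 N
½kδ² − Wδ − Wh = 0 → δ = (W + √(W² + 2kWh))/k
δ = (34.335 + √(1178.9 + 160518))/7.7659 = (34.335 + 402.12)/7.7659 = 56.201 mm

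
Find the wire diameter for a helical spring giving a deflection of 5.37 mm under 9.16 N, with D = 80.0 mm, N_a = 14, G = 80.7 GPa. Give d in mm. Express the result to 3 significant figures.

Required rate k = F/δ = 9.16/5.37 = 1.7058 N/mm
d = (8D³N_a·k / G)^(1/4) = (8·80.0³·14·1.7058 / (80.7×10³))^0.25
  = (1212.1)^0.25 = 5.9004 mm

5.90 mm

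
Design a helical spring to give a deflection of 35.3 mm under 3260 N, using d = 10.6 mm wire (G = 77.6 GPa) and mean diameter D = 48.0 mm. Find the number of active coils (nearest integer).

Required rate k = F/δ = 3260/35.3 = 92.351 N/mm
N_a = Gd⁴/(8D³k) = (77.6×10³ × 10.6⁴)/(8 × 48.0³ × 92.351)
    = 9.79682e+08 / 8.17065e+07 = 11.99 → 12 coils

12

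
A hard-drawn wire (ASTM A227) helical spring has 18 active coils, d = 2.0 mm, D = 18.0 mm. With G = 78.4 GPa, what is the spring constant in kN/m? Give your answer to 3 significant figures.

1.49 kN/m

k = Gd⁴/(8D³N_a) = (78.4×10³ × 2.0⁴) / (8 × 18.0³ × 18)
  = 1.2544e+06 / 839808 = 1.4937 N/mm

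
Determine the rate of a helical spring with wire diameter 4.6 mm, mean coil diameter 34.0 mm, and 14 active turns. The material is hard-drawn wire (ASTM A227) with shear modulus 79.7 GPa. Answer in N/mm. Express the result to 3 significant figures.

8.11 N/mm

k = Gd⁴/(8D³N_a) = (79.7×10³ × 4.6⁴) / (8 × 34.0³ × 14)
  = 3.56853e+07 / 4.40205e+06 = 8.1065 N/mm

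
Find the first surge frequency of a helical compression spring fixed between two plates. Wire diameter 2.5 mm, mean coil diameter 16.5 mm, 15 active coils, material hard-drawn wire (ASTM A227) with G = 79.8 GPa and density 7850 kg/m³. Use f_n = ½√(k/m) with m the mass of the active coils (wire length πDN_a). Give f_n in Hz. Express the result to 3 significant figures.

220 Hz

k = Gd⁴/(8D³N_a) = (79.8×10³)(2.5⁴)/(8·16.5³·15) = 5.7827 N/mm = 5782.7 N/m
Wire length L = πDN_a = π·16.5·15 = 777.54 mm
m = ρ·(πd²/4)·L = 7850 × 4.9087×10⁻⁶ m² × 0.77754 m = 0.029962 kg
f_n = ½√(k/m) = 0.5·√(5782.7/0.029962) = 0.5·√(1.93e+05) = 219.66 Hz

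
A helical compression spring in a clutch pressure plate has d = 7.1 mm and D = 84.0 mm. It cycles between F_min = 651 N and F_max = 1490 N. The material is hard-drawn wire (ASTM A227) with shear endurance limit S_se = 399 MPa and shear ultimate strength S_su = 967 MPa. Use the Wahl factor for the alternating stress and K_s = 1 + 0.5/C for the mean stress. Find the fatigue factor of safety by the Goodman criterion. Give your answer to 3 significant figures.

0.717

C = D/d = 84.0/7.1 = 11.8310; K_W = (4C−1)/(4C−4)+0.615/C = 1.1212; K_s = 1+0.5/C = 1.0423
F_a = (F_max−F_min)/2 = 419.5 N; F_m = (F_max+F_min)/2 = 1070.5 N
τ_a = K_W·8F_aD/(πd³) = 1.1212 × 250.71 = 281.11 MPa
τ_m = K_s·8F_mD/(πd³) = 1.0423 × 639.78 = 666.82 MPa
Goodman: 1/n_f = τ_a/S_se + τ_m/S_su = 281.11/399 + 666.82/967 = 0.70453 + 0.68957 = 1.3941
n_f = 1/1.3941 = 0.7173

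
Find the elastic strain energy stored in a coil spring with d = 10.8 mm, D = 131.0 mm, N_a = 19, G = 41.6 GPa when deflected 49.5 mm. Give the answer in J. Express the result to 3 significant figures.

k = Gd⁴/(8D³N_a) = (41.6×10³)(10.8⁴)/(8·131.0³·19) = 1.6563 N/mm
U = ½kδ² = 0.5 × 1.6563 × 49.5² = 2029.1 N·mm = 2.0291 J

2.03 J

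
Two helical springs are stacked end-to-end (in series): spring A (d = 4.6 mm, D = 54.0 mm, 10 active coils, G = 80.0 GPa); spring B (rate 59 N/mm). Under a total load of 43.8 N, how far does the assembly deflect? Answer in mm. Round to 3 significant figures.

16.1 mm

k_A = Gd⁴/(8D³N_a) = (80.0×10³)(4.6⁴)/(8·54.0³·10) = 2.8435 N/mm
Series: 1/k_eq = 1/2.8435 + 1/59 = 0.36863; k_eq = 2.7127 N/mm
δ = F/k_eq = 43.8/2.7127 = 16.146 mm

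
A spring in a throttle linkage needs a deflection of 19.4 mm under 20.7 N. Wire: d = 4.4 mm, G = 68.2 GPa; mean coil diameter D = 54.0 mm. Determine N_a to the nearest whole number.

19

Required rate k = F/δ = 20.7/19.4 = 1.067 N/mm
N_a = Gd⁴/(8D³k) = (68.2×10³ × 4.4⁴)/(8 × 54.0³ × 1.067)
    = 2.5562e+07 / 1.34413e+06 = 19.02 → 19 coils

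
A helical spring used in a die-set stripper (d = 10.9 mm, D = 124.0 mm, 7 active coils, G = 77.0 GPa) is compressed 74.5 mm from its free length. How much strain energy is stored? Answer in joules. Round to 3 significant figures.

28.3 J

k = Gd⁴/(8D³N_a) = (77.0×10³)(10.9⁴)/(8·124.0³·7) = 10.18 N/mm
U = ½kδ² = 0.5 × 10.18 × 74.5² = 28251 N·mm = 28.251 J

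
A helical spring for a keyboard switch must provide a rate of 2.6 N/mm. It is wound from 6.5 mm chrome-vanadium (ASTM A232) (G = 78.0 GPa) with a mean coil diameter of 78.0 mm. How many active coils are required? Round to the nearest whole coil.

14

N_a = Gd⁴/(8D³k) = (78.0×10³ × 6.5⁴)/(8 × 78.0³ × 2.6)
    = 1.39235e+08 / 9.87068e+06 = 14.11 → 14 coils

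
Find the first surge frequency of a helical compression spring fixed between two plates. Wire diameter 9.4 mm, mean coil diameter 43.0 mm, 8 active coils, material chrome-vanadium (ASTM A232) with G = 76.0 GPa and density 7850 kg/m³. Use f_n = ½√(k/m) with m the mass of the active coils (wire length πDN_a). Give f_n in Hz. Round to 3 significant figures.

k = Gd⁴/(8D³N_a) = (76.0×10³)(9.4⁴)/(8·43.0³·8) = 116.61 N/mm = 1.1661e+05 N/m
Wire length L = πDN_a = π·43.0·8 = 1080.7 mm
m = ρ·(πd²/4)·L = 7850 × 69.398×10⁻⁶ m² × 1.0807 m = 0.58874 kg
f_n = ½√(k/m) = 0.5·√(1.1661e+05/0.58874) = 0.5·√(1.9807e+05) = 222.52 Hz

223 Hz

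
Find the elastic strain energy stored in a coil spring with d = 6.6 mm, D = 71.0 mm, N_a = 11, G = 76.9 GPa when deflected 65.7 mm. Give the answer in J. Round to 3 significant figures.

10.0 J

k = Gd⁴/(8D³N_a) = (76.9×10³)(6.6⁴)/(8·71.0³·11) = 4.6328 N/mm
U = ½kδ² = 0.5 × 4.6328 × 65.7² = 9998.7 N·mm = 9.9987 J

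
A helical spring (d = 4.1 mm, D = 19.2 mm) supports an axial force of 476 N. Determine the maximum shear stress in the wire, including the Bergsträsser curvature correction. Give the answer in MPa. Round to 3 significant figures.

445 MPa

Spring index C = D/d = 19.2/4.1 = 4.6829
K_B = (4C+2)/(4C−3) = 20.732/15.732 = 1.3178
τ₀ = 8FD/(πd³) = 8·476·19.2/(π·4.1³) = 73113.6/216.52 = 337.67 MPa
τ_max = K·τ₀ = 1.3178 × 337.67 = 445 MPa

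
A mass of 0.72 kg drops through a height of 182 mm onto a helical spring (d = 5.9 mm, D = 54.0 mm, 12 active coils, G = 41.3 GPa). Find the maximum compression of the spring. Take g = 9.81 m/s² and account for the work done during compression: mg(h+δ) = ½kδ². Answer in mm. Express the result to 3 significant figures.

30.1 mm

k = Gd⁴/(8D³N_a) = (41.3×10³)(5.9⁴)/(8·54.0³·12) = 3.3106 N/mm
W = mg = 0.72 × 9.81 = 7.0632 N
½kδ² − Wδ − Wh = 0 → δ = (W + √(W² + 2kWh))/k
δ = (7.0632 + √(49.889 + 8511.55))/3.3106 = (7.0632 + 92.528)/3.3106 = 30.083 mm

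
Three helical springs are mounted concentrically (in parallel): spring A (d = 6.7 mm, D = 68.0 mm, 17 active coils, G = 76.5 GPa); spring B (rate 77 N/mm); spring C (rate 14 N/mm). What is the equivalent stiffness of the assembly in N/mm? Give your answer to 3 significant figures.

k_A = Gd⁴/(8D³N_a) = (76.5×10³)(6.7⁴)/(8·68.0³·17) = 3.6049 N/mm
Parallel: k_eq = 3.6049 + 77 + 14 = 94.605 N/mm

94.6 N/mm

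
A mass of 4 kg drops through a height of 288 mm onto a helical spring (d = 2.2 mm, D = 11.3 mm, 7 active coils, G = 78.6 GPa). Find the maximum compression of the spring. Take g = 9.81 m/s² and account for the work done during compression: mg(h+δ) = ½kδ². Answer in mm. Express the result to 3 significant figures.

33.3 mm

k = Gd⁴/(8D³N_a) = (78.6×10³)(2.2⁴)/(8·11.3³·7) = 22.787 N/mm
W = mg = 4 × 9.81 = 39.24 N
½kδ² − Wδ − Wh = 0 → δ = (W + √(W² + 2kWh))/k
δ = (39.24 + √(1539.8 + 515041))/22.787 = (39.24 + 718.74)/22.787 = 33.263 mm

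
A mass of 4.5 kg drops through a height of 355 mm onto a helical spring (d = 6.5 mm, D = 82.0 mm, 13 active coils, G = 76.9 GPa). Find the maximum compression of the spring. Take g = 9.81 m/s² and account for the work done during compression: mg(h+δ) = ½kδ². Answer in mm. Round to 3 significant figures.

134 mm

k = Gd⁴/(8D³N_a) = (76.9×10³)(6.5⁴)/(8·82.0³·13) = 2.3939 N/mm
W = mg = 4.5 × 9.81 = 44.145 N
½kδ² − Wδ − Wh = 0 → δ = (W + √(W² + 2kWh))/k
δ = (44.145 + √(1948.8 + 75031.7))/2.3939 = (44.145 + 277.45)/2.3939 = 134.34 mm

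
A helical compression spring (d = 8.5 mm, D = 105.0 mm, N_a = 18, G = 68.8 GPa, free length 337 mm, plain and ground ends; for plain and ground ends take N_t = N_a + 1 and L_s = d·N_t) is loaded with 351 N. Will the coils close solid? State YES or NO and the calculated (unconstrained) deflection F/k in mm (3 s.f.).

k = Gd⁴/(8D³N_a) = (68.8×10³)(8.5⁴)/(8·105.0³·18) = 2.1544 N/mm
N_t = 19; L_s = 8.5·19 = 161.5 mm; δ_solid = L₀ − L_s = 337 − 161.5 = 175.5 mm
δ = F/k = 351/2.1544 = 162.92 mm
δ < δ_solid → spring does not go solid

NO, δ = 163 mm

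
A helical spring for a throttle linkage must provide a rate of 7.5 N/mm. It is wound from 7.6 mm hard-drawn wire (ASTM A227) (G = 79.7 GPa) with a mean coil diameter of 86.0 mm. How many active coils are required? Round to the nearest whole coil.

N_a = Gd⁴/(8D³k) = (79.7×10³ × 7.6⁴)/(8 × 86.0³ × 7.5)
    = 2.65897e+08 / 3.81634e+07 = 6.967 → 7 coils

7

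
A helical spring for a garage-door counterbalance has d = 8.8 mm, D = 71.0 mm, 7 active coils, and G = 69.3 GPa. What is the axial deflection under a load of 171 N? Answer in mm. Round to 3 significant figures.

k = Gd⁴/(8D³N_a) = (69.3×10³)(8.8⁴)/(8·71.0³·7) = 20.735 N/mm
δ = F/k = 171 / 20.735 = 8.247 mm

8.25 mm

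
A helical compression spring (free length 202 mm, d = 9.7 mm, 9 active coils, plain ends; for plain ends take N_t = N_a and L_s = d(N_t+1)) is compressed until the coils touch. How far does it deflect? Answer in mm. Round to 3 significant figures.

N_t = 9; L_s = 9.7·10 = 97 mm
δ_solid = L₀ − L_s = 202 − 97 = 105 mm

105 mm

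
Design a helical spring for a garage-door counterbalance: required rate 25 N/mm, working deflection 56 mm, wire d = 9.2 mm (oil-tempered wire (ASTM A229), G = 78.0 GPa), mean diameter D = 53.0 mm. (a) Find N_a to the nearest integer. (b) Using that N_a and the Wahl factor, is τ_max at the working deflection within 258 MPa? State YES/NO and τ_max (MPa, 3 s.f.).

N_a = Gd⁴/(8D³k) = (78.0×10³)(9.2⁴)/(8·53.0³·25) = 18.77 → N_a = 19
Actual rate k = Gd⁴/(8D³·19) = 24.693 N/mm
Working load F = kδ = 24.693·56 = 1382.8 N
C = 53.0/9.2 = 5.7609; K_W = (4C−1)/(4C−4)+0.615/C = 1.2643
τ_max = K_W·8FD/(πd³) = 1.2643·239.67 = 303.01 MPa
τ_max > 258 MPa → exceeds allowable

(a) 19 coils; (b) NO, τ_max = 303 MPa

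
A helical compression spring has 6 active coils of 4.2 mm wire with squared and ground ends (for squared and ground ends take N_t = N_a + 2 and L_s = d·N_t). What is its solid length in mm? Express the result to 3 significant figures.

squared and ground ends: N_t = N_a + 2 = 6 + 2 = 8
L_s = d·N_t = 4.2 × 8 = 33.6 mm

33.6 mm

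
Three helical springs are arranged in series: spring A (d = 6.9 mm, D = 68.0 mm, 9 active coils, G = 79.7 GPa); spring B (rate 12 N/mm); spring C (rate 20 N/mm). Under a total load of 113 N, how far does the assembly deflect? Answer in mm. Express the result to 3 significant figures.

29.2 mm

k_A = Gd⁴/(8D³N_a) = (79.7×10³)(6.9⁴)/(8·68.0³·9) = 7.9799 N/mm
Series: 1/k_eq = 1/7.9799 + 1/12 + 1/20 = 0.25865; k_eq = 3.8662 N/mm
δ = F/k_eq = 113/3.8662 = 29.227 mm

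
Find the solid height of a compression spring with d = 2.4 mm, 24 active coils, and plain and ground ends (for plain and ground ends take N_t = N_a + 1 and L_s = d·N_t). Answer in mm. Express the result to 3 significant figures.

plain and ground ends: N_t = N_a + 1 = 24 + 1 = 25
L_s = d·N_t = 2.4 × 25 = 60 mm

60.0 mm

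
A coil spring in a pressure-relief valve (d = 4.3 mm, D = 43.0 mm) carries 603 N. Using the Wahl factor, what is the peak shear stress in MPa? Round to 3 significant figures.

Spring index C = D/d = 43.0/4.3 = 10.0000
K_W = (4C−1)/(4C−4) + 0.615/C = 39.000/36.000 + 0.0615 = 1.1448
τ₀ = 8FD/(πd³) = 8·603·43.0/(π·4.3³) = 207432/249.78 = 830.46 MPa
τ_max = K·τ₀ = 1.1448 × 830.46 = 950.74 MPa

951 MPa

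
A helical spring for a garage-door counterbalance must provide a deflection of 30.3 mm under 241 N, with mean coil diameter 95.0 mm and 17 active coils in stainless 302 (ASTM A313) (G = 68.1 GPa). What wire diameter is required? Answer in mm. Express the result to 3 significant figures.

Required rate k = F/δ = 241/30.3 = 7.9538 N/mm
d = (8D³N_a·k / G)^(1/4) = (8·95.0³·17·7.9538 / (68.1×10³))^0.25
  = (13619)^0.25 = 10.8027 mm

10.8 mm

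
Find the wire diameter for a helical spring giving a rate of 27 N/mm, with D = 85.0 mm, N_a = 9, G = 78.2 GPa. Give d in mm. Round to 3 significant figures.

11.1 mm

d = (8D³N_a·k / G)^(1/4) = (8·85.0³·9·27 / (78.2×10³))^0.25
  = (15267)^0.25 = 11.1157 mm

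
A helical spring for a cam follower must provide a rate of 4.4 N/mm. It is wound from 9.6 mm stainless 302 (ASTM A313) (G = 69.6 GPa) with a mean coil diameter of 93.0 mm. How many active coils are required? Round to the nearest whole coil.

21

N_a = Gd⁴/(8D³k) = (69.6×10³ × 9.6⁴)/(8 × 93.0³ × 4.4)
    = 5.91145e+08 / 2.83134e+07 = 20.88 → 21 coils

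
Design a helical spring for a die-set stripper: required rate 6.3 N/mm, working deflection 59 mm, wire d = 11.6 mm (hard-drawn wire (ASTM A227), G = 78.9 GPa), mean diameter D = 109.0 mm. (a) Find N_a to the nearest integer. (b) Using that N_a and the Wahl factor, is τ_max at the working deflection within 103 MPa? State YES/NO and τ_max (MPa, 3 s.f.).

(a) 22 coils; (b) YES, τ_max = 75.9 MPa

N_a = Gd⁴/(8D³k) = (78.9×10³)(11.6⁴)/(8·109.0³·6.3) = 21.89 → N_a = 22
Actual rate k = Gd⁴/(8D³·22) = 6.2678 N/mm
Working load F = kδ = 6.2678·59 = 369.8 N
C = 109.0/11.6 = 9.3966; K_W = (4C−1)/(4C−4)+0.615/C = 1.1548
τ_max = K_W·8FD/(πd³) = 1.1548·65.76 = 75.938 MPa
τ_max ≤ 103 MPa → acceptable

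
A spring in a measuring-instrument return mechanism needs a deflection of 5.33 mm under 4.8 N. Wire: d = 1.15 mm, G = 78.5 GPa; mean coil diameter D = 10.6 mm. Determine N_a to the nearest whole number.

Required rate k = F/δ = 4.8/5.33 = 0.90056 N/mm
N_a = Gd⁴/(8D³k) = (78.5×10³ × 1.15⁴)/(8 × 10.6³ × 0.90056)
    = 137297 / 8580.68 = 16 → 16 coils

16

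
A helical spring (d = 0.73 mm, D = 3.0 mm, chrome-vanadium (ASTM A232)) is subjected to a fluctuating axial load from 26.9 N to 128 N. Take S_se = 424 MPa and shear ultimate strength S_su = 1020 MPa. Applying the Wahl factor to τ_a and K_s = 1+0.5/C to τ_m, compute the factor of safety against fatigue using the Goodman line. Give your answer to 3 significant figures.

C = D/d = 3.0/0.73 = 4.1096; K_W = (4C−1)/(4C−4)+0.615/C = 1.3908; K_s = 1+0.5/C = 1.1217
F_a = (F_max−F_min)/2 = 50.55 N; F_m = (F_max+F_min)/2 = 77.45 N
τ_a = K_W·8F_aD/(πd³) = 1.3908 × 992.69 = 1380.7 MPa
τ_m = K_s·8F_mD/(πd³) = 1.1217 × 1520.9 = 1706 MPa
Goodman: 1/n_f = τ_a/S_se + τ_m/S_su = 1380.7/424 + 1706/1020 = 3.25631 + 1.67255 = 4.9289
n_f = 1/4.9289 = 0.2029

0.203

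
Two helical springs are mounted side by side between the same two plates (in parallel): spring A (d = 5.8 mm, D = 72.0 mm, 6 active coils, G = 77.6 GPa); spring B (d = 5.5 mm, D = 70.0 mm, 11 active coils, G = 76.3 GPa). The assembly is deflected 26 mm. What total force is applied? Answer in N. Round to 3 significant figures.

188 N

k_A = Gd⁴/(8D³N_a) = (77.6×10³)(5.8⁴)/(8·72.0³·6) = 4.9016 N/mm
k_B = Gd⁴/(8D³N_a) = (76.3×10³)(5.5⁴)/(8·70.0³·11) = 2.3131 N/mm
Parallel: k_eq = 4.9016 + 2.3131 = 7.2147 N/mm
F = k_eq·δ = 7.2147·26 = 187.58 N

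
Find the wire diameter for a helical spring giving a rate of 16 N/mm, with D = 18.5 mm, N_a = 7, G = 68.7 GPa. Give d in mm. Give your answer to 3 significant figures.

d = (8D³N_a·k / G)^(1/4) = (8·18.5³·7·16 / (68.7×10³))^0.25
  = (82.578)^0.25 = 3.0145 mm

3.01 mm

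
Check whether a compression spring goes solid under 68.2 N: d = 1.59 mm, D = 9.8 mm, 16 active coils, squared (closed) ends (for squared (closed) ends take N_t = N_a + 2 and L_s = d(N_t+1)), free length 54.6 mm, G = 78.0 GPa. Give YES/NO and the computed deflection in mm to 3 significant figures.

NO, δ = 16.5 mm

k = Gd⁴/(8D³N_a) = (78.0×10³)(1.59⁴)/(8·9.8³·16) = 4.138 N/mm
N_t = 18; L_s = 1.59·19 = 30.21 mm; δ_solid = L₀ − L_s = 54.6 − 30.21 = 24.39 mm
δ = F/k = 68.2/4.138 = 16.481 mm
δ < δ_solid → spring does not go solid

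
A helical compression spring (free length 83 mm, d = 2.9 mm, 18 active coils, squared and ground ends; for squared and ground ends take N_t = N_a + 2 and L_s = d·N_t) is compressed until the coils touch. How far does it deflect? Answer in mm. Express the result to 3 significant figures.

25.0 mm

N_t = 20; L_s = 2.9·20 = 58 mm
δ_solid = L₀ − L_s = 83 − 58 = 25 mm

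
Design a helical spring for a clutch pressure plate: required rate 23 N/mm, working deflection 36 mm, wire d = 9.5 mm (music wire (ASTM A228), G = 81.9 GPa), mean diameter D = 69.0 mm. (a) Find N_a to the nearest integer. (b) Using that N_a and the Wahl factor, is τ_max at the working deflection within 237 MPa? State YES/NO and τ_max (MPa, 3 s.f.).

N_a = Gd⁴/(8D³k) = (81.9×10³)(9.5⁴)/(8·69.0³·23) = 11.04 → N_a = 11
Actual rate k = Gd⁴/(8D³·11) = 23.075 N/mm
Working load F = kδ = 23.075·36 = 830.71 N
C = 69.0/9.5 = 7.2632; K_W = (4C−1)/(4C−4)+0.615/C = 1.2044
τ_max = K_W·8FD/(πd³) = 1.2044·170.24 = 205.04 MPa
τ_max ≤ 237 MPa → acceptable

(a) 11 coils; (b) YES, τ_max = 205 MPa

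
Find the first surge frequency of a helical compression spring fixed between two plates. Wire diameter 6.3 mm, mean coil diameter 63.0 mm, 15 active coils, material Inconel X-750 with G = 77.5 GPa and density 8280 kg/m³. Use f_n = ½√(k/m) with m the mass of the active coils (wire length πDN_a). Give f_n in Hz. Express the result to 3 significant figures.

k = Gd⁴/(8D³N_a) = (77.5×10³)(6.3⁴)/(8·63.0³·15) = 4.0687 N/mm = 4068.7 N/m
Wire length L = πDN_a = π·63.0·15 = 2968.8 mm
m = ρ·(πd²/4)·L = 8280 × 31.172×10⁻⁶ m² × 2.9688 m = 0.76627 kg
f_n = ½√(k/m) = 0.5·√(4068.7/0.76627) = 0.5·√(5309.8) = 36.434 Hz

36.4 Hz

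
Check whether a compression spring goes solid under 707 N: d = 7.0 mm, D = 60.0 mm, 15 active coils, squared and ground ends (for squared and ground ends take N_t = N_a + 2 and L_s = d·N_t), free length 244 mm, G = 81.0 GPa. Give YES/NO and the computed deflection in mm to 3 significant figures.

NO, δ = 94.2 mm

k = Gd⁴/(8D³N_a) = (81.0×10³)(7.0⁴)/(8·60.0³·15) = 7.5031 N/mm
N_t = 17; L_s = 7.0·17 = 119 mm; δ_solid = L₀ − L_s = 244 − 119 = 125 mm
δ = F/k = 707/7.5031 = 94.227 mm
δ < δ_solid → spring does not go solid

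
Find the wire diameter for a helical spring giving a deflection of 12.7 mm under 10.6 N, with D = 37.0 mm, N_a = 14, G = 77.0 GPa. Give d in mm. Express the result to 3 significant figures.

2.80 mm

Required rate k = F/δ = 10.6/12.7 = 0.83465 N/mm
d = (8D³N_a·k / G)^(1/4) = (8·37.0³·14·0.83465 / (77.0×10³))^0.25
  = (61.494)^0.25 = 2.8003 mm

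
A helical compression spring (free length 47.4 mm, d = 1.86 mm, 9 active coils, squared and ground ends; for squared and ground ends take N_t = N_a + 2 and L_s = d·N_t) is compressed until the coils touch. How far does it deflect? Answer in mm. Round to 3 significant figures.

26.9 mm

N_t = 11; L_s = 1.86·11 = 20.46 mm
δ_solid = L₀ − L_s = 47.4 − 20.46 = 26.94 mm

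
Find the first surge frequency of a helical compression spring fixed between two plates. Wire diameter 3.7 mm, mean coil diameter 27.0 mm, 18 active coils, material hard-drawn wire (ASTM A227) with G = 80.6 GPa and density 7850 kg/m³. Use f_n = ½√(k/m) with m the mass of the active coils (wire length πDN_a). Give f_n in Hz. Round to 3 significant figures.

k = Gd⁴/(8D³N_a) = (80.6×10³)(3.7⁴)/(8·27.0³·18) = 5.3295 N/mm = 5329.5 N/m
Wire length L = πDN_a = π·27.0·18 = 1526.8 mm
m = ρ·(πd²/4)·L = 7850 × 10.752×10⁻⁶ m² × 1.5268 m = 0.12887 kg
f_n = ½√(k/m) = 0.5·√(5329.5/0.12887) = 0.5·√(41356) = 101.68 Hz

102 Hz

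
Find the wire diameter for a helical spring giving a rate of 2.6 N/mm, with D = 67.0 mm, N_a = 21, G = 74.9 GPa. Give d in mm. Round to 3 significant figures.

d = (8D³N_a·k / G)^(1/4) = (8·67.0³·21·2.6 / (74.9×10³))^0.25
  = (1754)^0.25 = 6.4715 mm

6.47 mm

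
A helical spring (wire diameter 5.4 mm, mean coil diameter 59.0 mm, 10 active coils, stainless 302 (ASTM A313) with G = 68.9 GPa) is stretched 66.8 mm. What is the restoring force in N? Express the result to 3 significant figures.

238 N

k = Gd⁴/(8D³N_a) = (68.9×10³)(5.4⁴)/(8·59.0³·10) = 3.5657 N/mm
F = k·δ = 3.5657 × 66.8 = 238.19 N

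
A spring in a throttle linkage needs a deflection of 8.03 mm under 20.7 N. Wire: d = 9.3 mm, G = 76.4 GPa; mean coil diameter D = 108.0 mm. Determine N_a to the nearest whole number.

22

Required rate k = F/δ = 20.7/8.03 = 2.5778 N/mm
N_a = Gd⁴/(8D³k) = (76.4×10³ × 9.3⁴)/(8 × 108.0³ × 2.5778)
    = 5.71512e+08 / 2.59786e+07 = 22 → 22 coils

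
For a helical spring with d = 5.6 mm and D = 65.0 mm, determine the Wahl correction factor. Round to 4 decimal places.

1.1237

C = D/d = 65.0/5.6 = 11.6071
K_W = (4C−1)/(4C−4) + 0.615/C = 45.429/42.429 + 0.0530 = 1.1237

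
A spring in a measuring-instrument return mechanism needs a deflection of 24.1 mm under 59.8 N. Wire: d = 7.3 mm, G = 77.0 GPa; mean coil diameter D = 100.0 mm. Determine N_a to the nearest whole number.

11

Required rate k = F/δ = 59.8/24.1 = 2.4813 N/mm
N_a = Gd⁴/(8D³k) = (77.0×10³ × 7.3⁴)/(8 × 100.0³ × 2.4813)
    = 2.18666e+08 / 1.98506e+07 = 11.02 → 11 coils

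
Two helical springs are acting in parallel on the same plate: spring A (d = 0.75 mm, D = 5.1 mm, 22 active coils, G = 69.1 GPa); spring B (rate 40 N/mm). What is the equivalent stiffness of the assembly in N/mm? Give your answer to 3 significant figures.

k_A = Gd⁴/(8D³N_a) = (69.1×10³)(0.75⁴)/(8·5.1³·22) = 0.93648 N/mm
Parallel: k_eq = 0.93648 + 40 = 40.936 N/mm

40.9 N/mm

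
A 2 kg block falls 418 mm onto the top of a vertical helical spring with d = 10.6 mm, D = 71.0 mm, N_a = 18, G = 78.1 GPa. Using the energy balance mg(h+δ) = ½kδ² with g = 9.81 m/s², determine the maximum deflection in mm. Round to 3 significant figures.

k = Gd⁴/(8D³N_a) = (78.1×10³)(10.6⁴)/(8·71.0³·18) = 19.131 N/mm
W = mg = 2 × 9.81 = 19.62 N
½kδ² − Wδ − Wh = 0 → δ = (W + √(W² + 2kWh))/k
δ = (19.62 + √(384.94 + 313792))/19.131 = (19.62 + 560.52)/19.131 = 30.324 mm

30.3 mm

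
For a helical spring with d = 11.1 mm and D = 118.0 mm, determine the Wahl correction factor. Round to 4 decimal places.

1.1357

C = D/d = 118.0/11.1 = 10.6306
K_W = (4C−1)/(4C−4) + 0.615/C = 41.523/38.523 + 0.0579 = 1.1357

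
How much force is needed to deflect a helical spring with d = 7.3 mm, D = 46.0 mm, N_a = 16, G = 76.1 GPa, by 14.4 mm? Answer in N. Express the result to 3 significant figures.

250 N

k = Gd⁴/(8D³N_a) = (76.1×10³)(7.3⁴)/(8·46.0³·16) = 17.346 N/mm
F = k·δ = 17.346 × 14.4 = 249.78 N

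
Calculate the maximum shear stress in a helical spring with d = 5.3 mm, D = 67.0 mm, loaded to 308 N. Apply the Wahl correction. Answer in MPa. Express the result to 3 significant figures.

Spring index C = D/d = 67.0/5.3 = 12.6415
K_W = (4C−1)/(4C−4) + 0.615/C = 49.566/46.566 + 0.0486 = 1.1131
τ₀ = 8FD/(πd³) = 8·308·67.0/(π·5.3³) = 165088/467.71 = 352.97 MPa
τ_max = K·τ₀ = 1.1131 × 352.97 = 392.88 MPa

393 MPa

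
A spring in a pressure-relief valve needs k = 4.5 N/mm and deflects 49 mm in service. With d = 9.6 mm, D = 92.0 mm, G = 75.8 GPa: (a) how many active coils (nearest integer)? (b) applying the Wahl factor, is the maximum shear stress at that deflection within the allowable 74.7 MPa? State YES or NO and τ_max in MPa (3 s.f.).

(a) 23 coils; (b) YES, τ_max = 67.1 MPa

N_a = Gd⁴/(8D³k) = (75.8×10³)(9.6⁴)/(8·92.0³·4.5) = 22.97 → N_a = 23
Actual rate k = Gd⁴/(8D³·23) = 4.4934 N/mm
Working load F = kδ = 4.4934·49 = 220.18 N
C = 92.0/9.6 = 9.5833; K_W = (4C−1)/(4C−4)+0.615/C = 1.1516
τ_max = K_W·8FD/(πd³) = 1.1516·58.302 = 67.138 MPa
τ_max ≤ 74.7 MPa → acceptable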